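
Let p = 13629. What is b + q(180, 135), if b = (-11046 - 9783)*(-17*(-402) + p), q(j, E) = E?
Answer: -426223692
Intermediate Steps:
b = -426223827 (b = (-11046 - 9783)*(-17*(-402) + 13629) = -20829*(6834 + 13629) = -20829*20463 = -426223827)
b + q(180, 135) = -426223827 + 135 = -426223692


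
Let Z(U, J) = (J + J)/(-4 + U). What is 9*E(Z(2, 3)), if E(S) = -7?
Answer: -63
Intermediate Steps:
Z(U, J) = 2*J/(-4 + U) (Z(U, J) = (2*J)/(-4 + U) = 2*J/(-4 + U))
9*E(Z(2, 3)) = 9*(-7) = -63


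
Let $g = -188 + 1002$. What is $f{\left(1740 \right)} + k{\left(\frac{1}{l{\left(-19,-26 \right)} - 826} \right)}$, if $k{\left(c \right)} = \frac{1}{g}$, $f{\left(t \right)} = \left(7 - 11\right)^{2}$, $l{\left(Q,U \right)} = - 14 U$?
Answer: $\frac{13025}{814} \approx 16.001$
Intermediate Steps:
$g = 814$
$f{\left(t \right)} = 16$ ($f{\left(t \right)} = \left(-4\right)^{2} = 16$)
$k{\left(c \right)} = \frac{1}{814}$
$f{\left(1740 \right)} + k{\left(\frac{1}{l{\left(-19,-26 \right)} - 826} \right)} = 16 + \frac{1}{814} = \frac{13025}{814}$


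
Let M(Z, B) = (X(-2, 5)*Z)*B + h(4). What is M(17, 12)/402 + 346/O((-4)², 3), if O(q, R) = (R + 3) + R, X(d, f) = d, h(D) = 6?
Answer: 337/9 ≈ 37.444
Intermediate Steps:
O(q, R) = 3 + 2*R (O(q, R) = (3 + R) + R = 3 + 2*R)
M(Z, B) = 6 - 2*B*Z (M(Z, B) = (-2*Z)*B + 6 = -2*B*Z + 6 = 6 - 2*B*Z)
M(17, 12)/402 + 346/O((-4)², 3) = (6 - 2*12*17)/402 + 346/(3 + 2*3) = (6 - 408)*(1/402) + 346/(3 + 6) = -402*1/402 + 346/9 = -1 + 346*(⅑) = -1 + 346/9 = 337/9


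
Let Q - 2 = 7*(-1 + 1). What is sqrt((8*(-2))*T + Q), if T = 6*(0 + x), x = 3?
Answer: I*sqrt(286) ≈ 16.912*I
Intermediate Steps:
T = 18 (T = 6*(0 + 3) = 6*3 = 18)
Q = 2 (Q = 2 + 7*(-1 + 1) = 2 + 7*0 = 2 + 0 = 2)
sqrt((8*(-2))*T + Q) = sqrt((8*(-2))*18 + 2) = sqrt(-16*18 + 2) = sqrt(-288 + 2) = sqrt(-286) = I*sqrt(286)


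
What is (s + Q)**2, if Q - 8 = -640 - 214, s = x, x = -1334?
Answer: 4752400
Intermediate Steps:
s = -1334
Q = -846 (Q = 8 + (-640 - 214) = 8 - 854 = -846)
(s + Q)**2 = (-1334 - 846)**2 = (-2180)**2 = 4752400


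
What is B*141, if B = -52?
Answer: -7332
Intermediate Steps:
B*141 = -52*141 = -7332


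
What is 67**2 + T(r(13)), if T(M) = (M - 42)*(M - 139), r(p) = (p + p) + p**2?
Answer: 13057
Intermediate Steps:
r(p) = p**2 + 2*p (r(p) = 2*p + p**2 = p**2 + 2*p)
T(M) = (-139 + M)*(-42 + M) (T(M) = (-42 + M)*(-139 + M) = (-139 + M)*(-42 + M))
67**2 + T(r(13)) = 67**2 + (5838 + (13*(2 + 13))**2 - 2353*(2 + 13)) = 4489 + (5838 + (13*15)**2 - 2353*15) = 4489 + (5838 + 195**2 - 181*195) = 4489 + (5838 + 38025 - 35295) = 4489 + 8568 = 13057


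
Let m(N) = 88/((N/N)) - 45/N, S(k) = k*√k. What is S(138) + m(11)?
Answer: 923/11 + 138*√138 ≈ 1705.0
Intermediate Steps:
S(k) = k^(3/2)
m(N) = 88 - 45/N (m(N) = 88/1 - 45/N = 88*1 - 45/N = 88 - 45/N)
S(138) + m(11) = 138^(3/2) + (88 - 45/11) = 138*√138 + (88 - 45*1/11) = 138*√138 + (88 - 45/11) = 138*√138 + 923/11 = 923/11 + 138*√138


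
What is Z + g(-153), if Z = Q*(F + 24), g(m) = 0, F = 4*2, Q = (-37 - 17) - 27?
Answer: -2592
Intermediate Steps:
Q = -81 (Q = -54 - 27 = -81)
F = 8
Z = -2592 (Z = -81*(8 + 24) = -81*32 = -2592)
Z + g(-153) = -2592 + 0 = -2592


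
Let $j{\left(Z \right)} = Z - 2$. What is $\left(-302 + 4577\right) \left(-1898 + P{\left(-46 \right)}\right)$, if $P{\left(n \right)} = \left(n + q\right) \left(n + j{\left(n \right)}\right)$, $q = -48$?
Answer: $29659950$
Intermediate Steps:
$j{\left(Z \right)} = -2 + Z$ ($j{\left(Z \right)} = Z - 2 = -2 + Z$)
$P{\left(n \right)} = \left(-48 + n\right) \left(-2 + 2 n\right)$ ($P{\left(n \right)} = \left(n - 48\right) \left(n + \left(-2 + n\right)\right) = \left(-48 + n\right) \left(-2 + 2 n\right)$)
$\left(-302 + 4577\right) \left(-1898 + P{\left(-46 \right)}\right) = \left(-302 + 4577\right) \left(-1898 + \left(96 - -4508 + 2 \left(-46\right)^{2}\right)\right) = 4275 \left(-1898 + \left(96 + 4508 + 2 \cdot 2116\right)\right) = 4275 \left(-1898 + \left(96 + 4508 + 4232\right)\right) = 4275 \left(-1898 + 8836\right) = 4275 \cdot 6938 = 29659950$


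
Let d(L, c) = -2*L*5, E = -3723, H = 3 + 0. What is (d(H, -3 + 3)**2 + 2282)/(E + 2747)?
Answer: -1591/488 ≈ -3.2602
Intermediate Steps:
H = 3
d(L, c) = -10*L
(d(H, -3 + 3)**2 + 2282)/(E + 2747) = ((-10*3)**2 + 2282)/(-3723 + 2747) = ((-30)**2 + 2282)/(-976) = (900 + 2282)*(-1/976) = 3182*(-1/976) = -1591/488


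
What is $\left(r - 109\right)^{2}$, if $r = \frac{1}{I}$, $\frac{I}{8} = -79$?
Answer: $\frac{4745694321}{399424} \approx 11881.0$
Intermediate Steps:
$I = -632$ ($I = 8 \left(-79\right) = -632$)
$r = - \frac{1}{632}$ ($r = \frac{1}{-632} = - \frac{1}{632} \approx -0.0015823$)
$\left(r - 109\right)^{2} = \left(- \frac{1}{632} - 109\right)^{2} = \left(- \frac{68889}{632}\right)^{2} = \frac{4745694321}{399424}$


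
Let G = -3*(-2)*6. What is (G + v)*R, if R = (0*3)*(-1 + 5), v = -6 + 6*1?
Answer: 0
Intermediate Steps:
v = 0 (v = -6 + 6 = 0)
R = 0 (R = 0*4 = 0)
G = 36 (G = 6*6 = 36)
(G + v)*R = (36 + 0)*0 = 36*0 = 0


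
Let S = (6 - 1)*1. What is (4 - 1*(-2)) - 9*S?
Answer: -39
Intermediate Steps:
S = 5 (S = 5*1 = 5)
(4 - 1*(-2)) - 9*S = (4 - 1*(-2)) - 9*5 = (4 + 2) - 45 = 6 - 45 = -39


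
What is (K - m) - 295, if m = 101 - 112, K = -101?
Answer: -385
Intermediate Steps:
m = -11
(K - m) - 295 = (-101 - 1*(-11)) - 295 = (-101 + 11) - 295 = -90 - 295 = -385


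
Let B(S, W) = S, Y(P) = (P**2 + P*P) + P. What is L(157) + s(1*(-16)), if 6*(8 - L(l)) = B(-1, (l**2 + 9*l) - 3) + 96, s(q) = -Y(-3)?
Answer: -137/6 ≈ -22.833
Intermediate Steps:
Y(P) = P + 2*P**2 (Y(P) = (P**2 + P**2) + P = 2*P**2 + P = P + 2*P**2)
s(q) = -15 (s(q) = -(-3)*(1 + 2*(-3)) = -(-3)*(1 - 6) = -(-3)*(-5) = -1*15 = -15)
L(l) = -47/6 (L(l) = 8 - (-1 + 96)/6 = 8 - 1/6*95 = 8 - 95/6 = -47/6)
L(157) + s(1*(-16)) = -47/6 - 15 = -137/6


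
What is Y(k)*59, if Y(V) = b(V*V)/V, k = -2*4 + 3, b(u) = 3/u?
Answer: -177/125 ≈ -1.4160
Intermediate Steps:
k = -5 (k = -8 + 3 = -5)
Y(V) = 3/V³ (Y(V) = (3/((V*V)))/V = (3/(V²))/V = (3/V²)/V = 3/V³)
Y(k)*59 = (3/(-5)³)*59 = (3*(-1/125))*59 = -3/125*59 = -177/125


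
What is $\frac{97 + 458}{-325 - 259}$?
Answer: $- \frac{555}{584} \approx -0.95034$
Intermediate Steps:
$\frac{97 + 458}{-325 - 259} = \frac{555}{-584} = 555 \left(- \frac{1}{584}\right) = - \frac{555}{584}$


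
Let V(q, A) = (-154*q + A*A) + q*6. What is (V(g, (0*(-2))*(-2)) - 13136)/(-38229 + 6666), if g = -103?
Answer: -2108/31563 ≈ -0.066787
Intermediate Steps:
V(q, A) = A² - 148*q (V(q, A) = (-154*q + A²) + 6*q = (A² - 154*q) + 6*q = A² - 148*q)
(V(g, (0*(-2))*(-2)) - 13136)/(-38229 + 6666) = ((((0*(-2))*(-2))² - 148*(-103)) - 13136)/(-38229 + 6666) = (((0*(-2))² + 15244) - 13136)/(-31563) = ((0² + 15244) - 13136)*(-1/31563) = ((0 + 15244) - 13136)*(-1/31563) = (15244 - 13136)*(-1/31563) = 2108*(-1/31563) = -2108/31563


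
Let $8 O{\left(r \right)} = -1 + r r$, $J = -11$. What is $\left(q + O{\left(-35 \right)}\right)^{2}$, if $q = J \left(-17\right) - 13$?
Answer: $106929$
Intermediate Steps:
$q = 174$ ($q = \left(-11\right) \left(-17\right) - 13 = 187 - 13 = 174$)
$O{\left(r \right)} = - \frac{1}{8} + \frac{r^{2}}{8}$ ($O{\left(r \right)} = \frac{-1 + r r}{8} = \frac{-1 + r^{2}}{8} = - \frac{1}{8} + \frac{r^{2}}{8}$)
$\left(q + O{\left(-35 \right)}\right)^{2} = \left(174 - \left(\frac{1}{8} - \frac{\left(-35\right)^{2}}{8}\right)\right)^{2} = \left(174 + \left(- \frac{1}{8} + \frac{1}{8} \cdot 1225\right)\right)^{2} = \left(174 + \left(- \frac{1}{8} + \frac{1225}{8}\right)\right)^{2} = \left(174 + 153\right)^{2} = 327^{2} = 106929$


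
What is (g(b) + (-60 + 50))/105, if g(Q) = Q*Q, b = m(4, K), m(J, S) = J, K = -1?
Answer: 2/35 ≈ 0.057143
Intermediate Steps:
b = 4
g(Q) = Q²
(g(b) + (-60 + 50))/105 = (4² + (-60 + 50))/105 = (16 - 10)*(1/105) = 6*(1/105) = 2/35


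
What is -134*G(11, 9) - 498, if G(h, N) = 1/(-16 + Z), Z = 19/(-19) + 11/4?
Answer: -27850/57 ≈ -488.60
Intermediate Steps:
Z = 7/4 (Z = 19*(-1/19) + 11*(¼) = -1 + 11/4 = 7/4 ≈ 1.7500)
G(h, N) = -4/57 (G(h, N) = 1/(-16 + 7/4) = 1/(-57/4) = -4/57)
-134*G(11, 9) - 498 = -134*(-4/57) - 498 = 536/57 - 498 = -27850/57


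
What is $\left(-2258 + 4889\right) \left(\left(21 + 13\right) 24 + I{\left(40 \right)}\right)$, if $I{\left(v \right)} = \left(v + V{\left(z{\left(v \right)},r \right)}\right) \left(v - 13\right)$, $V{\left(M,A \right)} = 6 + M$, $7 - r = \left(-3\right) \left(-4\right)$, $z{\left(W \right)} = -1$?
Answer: $5343561$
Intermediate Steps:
$r = -5$ ($r = 7 - \left(-3\right) \left(-4\right) = 7 - 12 = -5$)
$I{\left(v \right)} = \left(-13 + v\right) \left(5 + v\right)$ ($I{\left(v \right)} = \left(v + \left(6 - 1\right)\right) \left(v - 13\right) = \left(v + 5\right) \left(-13 + v\right) = \left(5 + v\right) \left(-13 + v\right) = \left(-13 + v\right) \left(5 + v\right)$)
$\left(-2258 + 4889\right) \left(\left(21 + 13\right) 24 + I{\left(40 \right)}\right) = \left(-2258 + 4889\right) \left(\left(21 + 13\right) 24 - \left(385 - 1600\right)\right) = 2631 \left(34 \cdot 24 - -1215\right) = 2631 \left(816 + 1215\right) = 2631 \cdot 2031 = 5343561$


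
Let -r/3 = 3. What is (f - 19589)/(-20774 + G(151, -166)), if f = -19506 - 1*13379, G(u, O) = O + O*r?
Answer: 26237/9723 ≈ 2.6984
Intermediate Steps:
r = -9 (r = -3*3 = -9)
G(u, O) = -8*O (G(u, O) = O + O*(-9) = O - 9*O = -8*O)
f = -32885 (f = -19506 - 13379 = -32885)
(f - 19589)/(-20774 + G(151, -166)) = (-32885 - 19589)/(-20774 - 8*(-166)) = -52474/(-20774 + 1328) = -52474/(-19446) = -52474*(-1/19446) = 26237/9723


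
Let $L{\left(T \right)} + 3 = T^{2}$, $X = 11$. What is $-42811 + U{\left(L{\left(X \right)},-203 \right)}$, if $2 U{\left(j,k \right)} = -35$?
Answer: $- \frac{85657}{2} \approx -42829.0$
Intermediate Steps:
$L{\left(T \right)} = -3 + T^{2}$
$U{\left(j,k \right)} = - \frac{35}{2}$ ($U{\left(j,k \right)} = \frac{1}{2} \left(-35\right) = - \frac{35}{2}$)
$-42811 + U{\left(L{\left(X \right)},-203 \right)} = -42811 - \frac{35}{2} = - \frac{85657}{2}$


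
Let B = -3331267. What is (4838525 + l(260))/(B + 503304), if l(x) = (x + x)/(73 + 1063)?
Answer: -687070615/401570746 ≈ -1.7110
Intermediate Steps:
l(x) = x/568 (l(x) = (2*x)/1136 = (2*x)*(1/1136) = x/568)
(4838525 + l(260))/(B + 503304) = (4838525 + (1/568)*260)/(-3331267 + 503304) = (4838525 + 65/142)/(-2827963) = (687070615/142)*(-1/2827963) = -687070615/401570746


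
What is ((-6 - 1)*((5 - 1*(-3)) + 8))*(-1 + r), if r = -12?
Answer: 1456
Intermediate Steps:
((-6 - 1)*((5 - 1*(-3)) + 8))*(-1 + r) = ((-6 - 1)*((5 - 1*(-3)) + 8))*(-1 - 12) = -7*((5 + 3) + 8)*(-13) = -7*(8 + 8)*(-13) = -7*16*(-13) = -112*(-13) = 1456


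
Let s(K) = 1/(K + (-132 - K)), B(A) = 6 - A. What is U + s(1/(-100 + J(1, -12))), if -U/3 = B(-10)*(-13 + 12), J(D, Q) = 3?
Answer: 6335/132 ≈ 47.992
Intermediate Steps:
U = 48 (U = -3*(6 - 1*(-10))*(-13 + 12) = -3*(6 + 10)*(-1) = -48*(-1) = -3*(-16) = 48)
s(K) = -1/132 (s(K) = 1/(-132) = -1/132)
U + s(1/(-100 + J(1, -12))) = 48 - 1/132 = 6335/132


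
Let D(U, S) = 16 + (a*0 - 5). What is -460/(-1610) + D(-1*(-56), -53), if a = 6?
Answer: 79/7 ≈ 11.286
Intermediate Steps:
D(U, S) = 11 (D(U, S) = 16 + (6*0 - 5) = 16 + (0 - 5) = 16 - 5 = 11)
-460/(-1610) + D(-1*(-56), -53) = -460/(-1610) + 11 = -460*(-1/1610) + 11 = 2/7 + 11 = 79/7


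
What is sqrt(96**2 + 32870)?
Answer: sqrt(42086) ≈ 205.15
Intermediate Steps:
sqrt(96**2 + 32870) = sqrt(9216 + 32870) = sqrt(42086)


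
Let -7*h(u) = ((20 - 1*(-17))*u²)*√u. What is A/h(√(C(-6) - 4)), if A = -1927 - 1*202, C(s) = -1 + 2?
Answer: 14903*3^(¾)*I^(3/2)/333 ≈ -72.137 + 72.137*I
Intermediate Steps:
C(s) = 1
A = -2129 (A = -1927 - 202 = -2129)
h(u) = -37*u^(5/2)/7 (h(u) = -(20 - 1*(-17))*u²*√u/7 = -(20 + 17)*u²*√u/7 = -37*u²*√u/7 = -37*u^(5/2)/7)
A/h(√(C(-6) - 4)) = -2129*(-7/(37*(1 - 4)^(5/4))) = -2129*(-7*(-3)^(¾)/333) = -2129*(-7*3^(¾)*I^(3/2)/333) = -(-14903)*3^(¾)*I^(3/2)/333 = 14903*3^(¾)*I^(3/2)/333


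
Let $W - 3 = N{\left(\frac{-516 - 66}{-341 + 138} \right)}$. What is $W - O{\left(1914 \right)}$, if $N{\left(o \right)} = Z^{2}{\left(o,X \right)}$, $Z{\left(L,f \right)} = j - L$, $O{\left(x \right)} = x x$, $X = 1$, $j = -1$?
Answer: $- \frac{150964145912}{41209} \approx -3.6634 \cdot 10^{6}$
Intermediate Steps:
$O{\left(x \right)} = x^{2}$
$Z{\left(L,f \right)} = -1 - L$
$N{\left(o \right)} = \left(-1 - o\right)^{2}$
$W = \frac{739852}{41209}$ ($W = 3 + \left(1 + \frac{-516 - 66}{-341 + 138}\right)^{2} = 3 + \left(1 - \frac{582}{-203}\right)^{2} = 3 + \left(1 - - \frac{582}{203}\right)^{2} = 3 + \left(1 + \frac{582}{203}\right)^{2} = 3 + \left(\frac{785}{203}\right)^{2} = 3 + \frac{616225}{41209} = \frac{739852}{41209} \approx 17.954$)
$W - O{\left(1914 \right)} = \frac{739852}{41209} - 1914^{2} = \frac{739852}{41209} - 3663396 = - \frac{150964145912}{41209}$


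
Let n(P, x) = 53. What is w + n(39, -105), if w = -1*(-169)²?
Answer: -28508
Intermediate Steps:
w = -28561 (w = -1*28561 = -28561)
w + n(39, -105) = -28561 + 53 = -28508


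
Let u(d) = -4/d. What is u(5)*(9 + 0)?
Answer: -36/5 ≈ -7.2000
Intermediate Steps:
u(5)*(9 + 0) = (-4/5)*(9 + 0) = -4*⅕*9 = -⅘*9 = -36/5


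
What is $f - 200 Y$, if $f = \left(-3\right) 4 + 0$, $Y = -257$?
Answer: $51388$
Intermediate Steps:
$f = -12$ ($f = -12 + 0 = -12$)
$f - 200 Y = -12 - -51400 = -12 + 51400 = 51388$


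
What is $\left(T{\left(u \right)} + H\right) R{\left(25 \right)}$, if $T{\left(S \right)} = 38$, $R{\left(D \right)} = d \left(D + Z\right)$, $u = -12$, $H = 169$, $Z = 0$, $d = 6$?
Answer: $31050$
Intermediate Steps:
$R{\left(D \right)} = 6 D$ ($R{\left(D \right)} = 6 \left(D + 0\right) = 6 D$)
$\left(T{\left(u \right)} + H\right) R{\left(25 \right)} = \left(38 + 169\right) 6 \cdot 25 = 207 \cdot 150 = 31050$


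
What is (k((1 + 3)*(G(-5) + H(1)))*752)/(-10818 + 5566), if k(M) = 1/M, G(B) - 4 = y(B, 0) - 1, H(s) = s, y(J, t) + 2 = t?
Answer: -47/2626 ≈ -0.017898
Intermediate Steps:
y(J, t) = -2 + t
G(B) = 1 (G(B) = 4 + ((-2 + 0) - 1) = 4 + (-2 - 1) = 4 - 3 = 1)
(k((1 + 3)*(G(-5) + H(1)))*752)/(-10818 + 5566) = (752/((1 + 3)*(1 + 1)))/(-10818 + 5566) = (752/(4*2))/(-5252) = (752/8)*(-1/5252) = ((⅛)*752)*(-1/5252) = 94*(-1/5252) = -47/2626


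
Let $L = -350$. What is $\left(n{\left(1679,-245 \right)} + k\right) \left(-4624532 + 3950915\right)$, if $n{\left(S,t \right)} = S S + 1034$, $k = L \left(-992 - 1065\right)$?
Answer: $-2384621020425$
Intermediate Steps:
$k = 719950$ ($k = - 350 \left(-992 - 1065\right) = \left(-350\right) \left(-2057\right) = 719950$)
$n{\left(S,t \right)} = 1034 + S^{2}$ ($n{\left(S,t \right)} = S^{2} + 1034 = 1034 + S^{2}$)
$\left(n{\left(1679,-245 \right)} + k\right) \left(-4624532 + 3950915\right) = \left(\left(1034 + 1679^{2}\right) + 719950\right) \left(-4624532 + 3950915\right) = \left(\left(1034 + 2819041\right) + 719950\right) \left(-673617\right) = \left(2820075 + 719950\right) \left(-673617\right) = 3540025 \left(-673617\right) = -2384621020425$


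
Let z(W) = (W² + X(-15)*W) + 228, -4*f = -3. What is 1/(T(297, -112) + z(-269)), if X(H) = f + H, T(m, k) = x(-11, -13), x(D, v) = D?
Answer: 4/305645 ≈ 1.3087e-5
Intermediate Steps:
f = ¾ (f = -¼*(-3) = ¾ ≈ 0.75000)
T(m, k) = -11
X(H) = ¾ + H
z(W) = 228 + W² - 57*W/4 (z(W) = (W² + (¾ - 15)*W) + 228 = (W² - 57*W/4) + 228 = 228 + W² - 57*W/4)
1/(T(297, -112) + z(-269)) = 1/(-11 + (228 + (-269)² - 57/4*(-269))) = 1/(-11 + (228 + 72361 + 15333/4)) = 1/(-11 + 305689/4) = 1/(305645/4) = 4/305645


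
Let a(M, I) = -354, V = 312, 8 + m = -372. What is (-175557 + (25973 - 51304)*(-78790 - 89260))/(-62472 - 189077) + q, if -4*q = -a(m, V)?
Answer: -8557922159/503098 ≈ -17010.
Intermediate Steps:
m = -380 (m = -8 - 372 = -380)
q = -177/2 (q = -(-1)*(-354)/4 = -¼*354 = -177/2 ≈ -88.500)
(-175557 + (25973 - 51304)*(-78790 - 89260))/(-62472 - 189077) + q = (-175557 + (25973 - 51304)*(-78790 - 89260))/(-62472 - 189077) - 177/2 = (-175557 - 25331*(-168050))/(-251549) - 177/2 = (-175557 + 4256874550)*(-1/251549) - 177/2 = 4256698993*(-1/251549) - 177/2 = -4256698993/251549 - 177/2 = -8557922159/503098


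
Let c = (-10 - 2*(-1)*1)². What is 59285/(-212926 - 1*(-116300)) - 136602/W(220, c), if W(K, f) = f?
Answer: -3300774773/1546016 ≈ -2135.0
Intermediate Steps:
c = 64 (c = (-10 + 2*1)² = (-10 + 2)² = (-8)² = 64)
59285/(-212926 - 1*(-116300)) - 136602/W(220, c) = 59285/(-212926 - 1*(-116300)) - 136602/64 = 59285/(-212926 + 116300) - 136602*1/64 = 59285/(-96626) - 68301/32 = 59285*(-1/96626) - 68301/32 = -59285/96626 - 68301/32 = -3300774773/1546016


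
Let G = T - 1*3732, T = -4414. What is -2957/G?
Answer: 2957/8146 ≈ 0.36300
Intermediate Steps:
G = -8146 (G = -4414 - 1*3732 = -4414 - 3732 = -8146)
-2957/G = -2957/(-8146) = -2957*(-1/8146) = 2957/8146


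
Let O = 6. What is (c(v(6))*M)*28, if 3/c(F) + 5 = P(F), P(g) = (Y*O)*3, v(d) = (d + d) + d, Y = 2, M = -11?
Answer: -924/31 ≈ -29.806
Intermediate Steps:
v(d) = 3*d (v(d) = 2*d + d = 3*d)
P(g) = 36 (P(g) = (2*6)*3 = 12*3 = 36)
c(F) = 3/31 (c(F) = 3/(-5 + 36) = 3/31)
(c(v(6))*M)*28 = ((3/31)*(-11))*28 = -33/31*28 = -924/31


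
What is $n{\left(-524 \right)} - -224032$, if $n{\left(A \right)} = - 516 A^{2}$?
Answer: $-141457184$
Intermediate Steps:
$n{\left(-524 \right)} - -224032 = - 516 \left(-524\right)^{2} - -224032 = \left(-516\right) 274576 + 224032 = -141681216 + 224032 = -141457184$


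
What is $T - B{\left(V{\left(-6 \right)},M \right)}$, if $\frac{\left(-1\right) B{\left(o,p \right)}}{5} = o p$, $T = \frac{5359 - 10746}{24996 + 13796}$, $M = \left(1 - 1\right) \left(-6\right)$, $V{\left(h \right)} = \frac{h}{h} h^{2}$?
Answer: $- \frac{5387}{38792} \approx -0.13887$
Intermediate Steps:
$V{\left(h \right)} = h^{2}$ ($V{\left(h \right)} = 1 h^{2} = h^{2}$)
$M = 0$ ($M = 0 \left(-6\right) = 0$)
$T = - \frac{5387}{38792} \approx -0.13887$
$B{\left(o,p \right)} = - 5 o p$
$T - B{\left(V{\left(-6 \right)},M \right)} = - \frac{5387}{38792} - \left(-5\right) \left(-6\right)^{2} \cdot 0 = - \frac{5387}{38792} - \left(-5\right) 36 \cdot 0 = - \frac{5387}{38792} - 0 = - \frac{5387}{38792} + 0 = - \frac{5387}{38792}$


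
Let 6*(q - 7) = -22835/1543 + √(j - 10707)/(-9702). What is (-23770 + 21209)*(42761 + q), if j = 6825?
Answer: -1013959594349/9258 + 2561*I*√3882/58212 ≈ -1.0952e+8 + 2.7411*I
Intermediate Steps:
q = 41971/9258 - I*√3882/58212 (q = 7 + (-22835/1543 + √(6825 - 10707)/(-9702))/6 = 7 + (-22835*1/1543 + √(-3882)*(-1/9702))/6 = 7 + (-22835/1543 + (I*√3882)*(-1/9702))/6 = 7 + (-22835/1543 - I*√3882/9702)/6 = 7 + (-22835/9258 - I*√3882/58212) = 41971/9258 - I*√3882/58212 ≈ 4.5335 - 0.0010703*I)
(-23770 + 21209)*(42761 + q) = (-23770 + 21209)*(42761 + (41971/9258 - I*√3882/58212)) = -2561*(395923309/9258 - I*√3882/58212) = -1013959594349/9258 + 2561*I*√3882/58212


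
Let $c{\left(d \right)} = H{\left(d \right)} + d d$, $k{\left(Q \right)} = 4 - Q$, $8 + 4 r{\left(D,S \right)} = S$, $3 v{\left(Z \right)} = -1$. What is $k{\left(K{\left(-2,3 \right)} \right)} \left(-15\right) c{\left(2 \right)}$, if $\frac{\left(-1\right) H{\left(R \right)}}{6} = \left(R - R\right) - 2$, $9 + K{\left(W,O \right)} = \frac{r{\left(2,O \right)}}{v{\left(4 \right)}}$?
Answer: $-2220$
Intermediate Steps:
$v{\left(Z \right)} = - \frac{1}{3}$ ($v{\left(Z \right)} = \frac{1}{3} \left(-1\right) = - \frac{1}{3}$)
$r{\left(D,S \right)} = -2 + \frac{S}{4}$
$K{\left(W,O \right)} = -3 - \frac{3 O}{4}$ ($K{\left(W,O \right)} = -9 + \frac{-2 + \frac{O}{4}}{- \frac{1}{3}} = -9 + \left(-2 + \frac{O}{4}\right) \left(-3\right) = -9 - \left(-6 + \frac{3 O}{4}\right) = -3 - \frac{3 O}{4}$)
$H{\left(R \right)} = 12$ ($H{\left(R \right)} = - 6 \left(\left(R - R\right) - 2\right) = - 6 \left(0 - 2\right) = \left(-6\right) \left(-2\right) = 12$)
$c{\left(d \right)} = 12 + d^{2}$ ($c{\left(d \right)} = 12 + d d = 12 + d^{2}$)
$k{\left(K{\left(-2,3 \right)} \right)} \left(-15\right) c{\left(2 \right)} = \left(4 - \left(-3 - \frac{9}{4}\right)\right) \left(-15\right) \left(12 + 2^{2}\right) = \left(4 - \left(-3 - \frac{9}{4}\right)\right) \left(-15\right) \left(12 + 4\right) = \left(4 - - \frac{21}{4}\right) \left(-15\right) 16 = \left(4 + \frac{21}{4}\right) \left(-15\right) 16 = \frac{37}{4} \left(-15\right) 16 = \left(- \frac{555}{4}\right) 16 = -2220$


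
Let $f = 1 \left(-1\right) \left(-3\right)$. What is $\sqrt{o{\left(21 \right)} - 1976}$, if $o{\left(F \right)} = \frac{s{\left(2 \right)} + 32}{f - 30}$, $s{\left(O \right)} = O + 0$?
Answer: $\frac{i \sqrt{160158}}{9} \approx 44.466 i$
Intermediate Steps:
$s{\left(O \right)} = O$
$f = 3$ ($f = \left(-1\right) \left(-3\right) = 3$)
$o{\left(F \right)} = - \frac{34}{27}$ ($o{\left(F \right)} = \frac{2 + 32}{3 - 30} = \frac{34}{-27} = 34 \left(- \frac{1}{27}\right) = - \frac{34}{27}$)
$\sqrt{o{\left(21 \right)} - 1976} = \sqrt{- \frac{34}{27} - 1976} = \sqrt{- \frac{53386}{27}} = \frac{i \sqrt{160158}}{9}$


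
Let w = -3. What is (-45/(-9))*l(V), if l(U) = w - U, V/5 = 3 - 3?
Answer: -15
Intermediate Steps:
V = 0 (V = 5*(3 - 3) = 5*0 = 0)
l(U) = -3 - U
(-45/(-9))*l(V) = (-45/(-9))*(-3 - 1*0) = (-45*(-1)/9)*(-3 + 0) = -5*(-1)*(-3) = 5*(-3) = -15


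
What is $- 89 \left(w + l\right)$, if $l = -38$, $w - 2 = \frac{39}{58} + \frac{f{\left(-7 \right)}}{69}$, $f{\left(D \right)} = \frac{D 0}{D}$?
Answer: $\frac{182361}{58} \approx 3144.2$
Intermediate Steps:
$f{\left(D \right)} = 0$ ($f{\left(D \right)} = \frac{0}{D} = 0$)
$w = \frac{155}{58}$ ($w = 2 + \left(\frac{39}{58} + \frac{0}{69}\right) = 2 + \left(39 \cdot \frac{1}{58} + 0 \cdot \frac{1}{69}\right) = 2 + \left(\frac{39}{58} + 0\right) = 2 + \frac{39}{58} = \frac{155}{58} \approx 2.6724$)
$- 89 \left(w + l\right) = - 89 \left(\frac{155}{58} - 38\right) = \left(-89\right) \left(- \frac{2049}{58}\right) = \frac{182361}{58}$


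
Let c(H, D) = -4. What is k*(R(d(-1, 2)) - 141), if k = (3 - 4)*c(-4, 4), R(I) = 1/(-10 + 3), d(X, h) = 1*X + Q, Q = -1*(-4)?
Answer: -3952/7 ≈ -564.57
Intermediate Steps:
Q = 4
d(X, h) = 4 + X (d(X, h) = 1*X + 4 = X + 4 = 4 + X)
R(I) = -⅐ (R(I) = 1/(-7) = -⅐)
k = 4 (k = (3 - 4)*(-4) = -1*(-4) = 4)
k*(R(d(-1, 2)) - 141) = 4*(-⅐ - 141) = 4*(-988/7) = -3952/7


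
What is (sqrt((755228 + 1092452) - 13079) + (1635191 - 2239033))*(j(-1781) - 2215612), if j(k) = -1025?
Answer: 1338498519354 - 2216637*sqrt(1834601) ≈ 1.3355e+12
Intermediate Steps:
(sqrt((755228 + 1092452) - 13079) + (1635191 - 2239033))*(j(-1781) - 2215612) = (sqrt((755228 + 1092452) - 13079) + (1635191 - 2239033))*(-1025 - 2215612) = (sqrt(1847680 - 13079) - 603842)*(-2216637) = (sqrt(1834601) - 603842)*(-2216637) = (-603842 + sqrt(1834601))*(-2216637) = 1338498519354 - 2216637*sqrt(1834601)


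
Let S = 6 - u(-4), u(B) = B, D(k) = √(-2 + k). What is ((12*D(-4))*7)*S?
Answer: 840*I*√6 ≈ 2057.6*I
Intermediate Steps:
S = 10 (S = 6 - 1*(-4) = 6 + 4 = 10)
((12*D(-4))*7)*S = ((12*√(-2 - 4))*7)*10 = ((12*√(-6))*7)*10 = ((12*(I*√6))*7)*10 = ((12*I*√6)*7)*10 = (84*I*√6)*10 = 840*I*√6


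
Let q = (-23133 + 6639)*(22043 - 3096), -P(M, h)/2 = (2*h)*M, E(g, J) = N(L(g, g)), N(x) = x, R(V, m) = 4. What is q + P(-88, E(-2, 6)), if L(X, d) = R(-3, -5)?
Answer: -312510410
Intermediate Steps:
L(X, d) = 4
E(g, J) = 4
P(M, h) = -4*M*h (P(M, h) = -2*2*h*M = -4*M*h)
q = -312511818 (q = -16494*18947 = -312511818)
q + P(-88, E(-2, 6)) = -312511818 - 4*(-88)*4 = -312511818 + 1408 = -312510410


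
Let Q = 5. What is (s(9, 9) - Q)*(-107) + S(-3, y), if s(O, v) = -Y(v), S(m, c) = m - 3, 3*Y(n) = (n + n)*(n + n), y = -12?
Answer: 12085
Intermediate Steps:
Y(n) = 4*n²/3 (Y(n) = ((n + n)*(n + n))/3 = ((2*n)*(2*n))/3 = (4*n²)/3 = 4*n²/3)
S(m, c) = -3 + m
s(O, v) = -4*v²/3
(s(9, 9) - Q)*(-107) + S(-3, y) = (-4/3*9² - 1*5)*(-107) + (-3 - 3) = (-4/3*81 - 5)*(-107) - 6 = (-108 - 5)*(-107) - 6 = -113*(-107) - 6 = 12091 - 6 = 12085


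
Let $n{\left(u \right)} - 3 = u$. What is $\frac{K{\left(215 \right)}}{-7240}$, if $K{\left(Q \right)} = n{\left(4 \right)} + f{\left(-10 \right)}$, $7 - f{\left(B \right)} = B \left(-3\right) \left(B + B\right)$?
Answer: $- \frac{307}{3620} \approx -0.084807$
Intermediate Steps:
$n{\left(u \right)} = 3 + u$
$f{\left(B \right)} = 7 + 6 B^{2}$ ($f{\left(B \right)} = 7 - B \left(-3\right) \left(B + B\right) = 7 - - 3 B 2 B = 7 - - 6 B^{2} = 7 + 6 B^{2}$)
$K{\left(Q \right)} = 614$ ($K{\left(Q \right)} = \left(3 + 4\right) + \left(7 + 6 \left(-10\right)^{2}\right) = 7 + \left(7 + 6 \cdot 100\right) = 7 + \left(7 + 600\right) = 7 + 607 = 614$)
$\frac{K{\left(215 \right)}}{-7240} = \frac{614}{-7240} = 614 \left(- \frac{1}{7240}\right) = - \frac{307}{3620}$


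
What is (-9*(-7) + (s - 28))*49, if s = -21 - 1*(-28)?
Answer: 2058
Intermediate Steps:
s = 7 (s = -21 + 28 = 7)
(-9*(-7) + (s - 28))*49 = (-9*(-7) + (7 - 28))*49 = (63 - 21)*49 = 42*49 = 2058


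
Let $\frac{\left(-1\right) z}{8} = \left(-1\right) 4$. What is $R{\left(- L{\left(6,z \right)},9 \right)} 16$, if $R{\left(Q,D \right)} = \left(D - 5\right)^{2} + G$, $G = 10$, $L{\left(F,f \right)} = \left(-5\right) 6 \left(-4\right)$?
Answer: $416$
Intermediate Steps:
$z = 32$ ($z = - 8 \left(\left(-1\right) 4\right) = \left(-8\right) \left(-4\right) = 32$)
$L{\left(F,f \right)} = 120$ ($L{\left(F,f \right)} = \left(-30\right) \left(-4\right) = 120$)
$R{\left(Q,D \right)} = 10 + \left(-5 + D\right)^{2}$ ($R{\left(Q,D \right)} = \left(D - 5\right)^{2} + 10 = \left(-5 + D\right)^{2} + 10 = 10 + \left(-5 + D\right)^{2}$)
$R{\left(- L{\left(6,z \right)},9 \right)} 16 = \left(10 + \left(-5 + 9\right)^{2}\right) 16 = \left(10 + 4^{2}\right) 16 = \left(10 + 16\right) 16 = 26 \cdot 16 = 416$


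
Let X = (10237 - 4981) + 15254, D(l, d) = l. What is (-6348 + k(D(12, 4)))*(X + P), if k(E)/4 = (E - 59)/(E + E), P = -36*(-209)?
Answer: -534538295/3 ≈ -1.7818e+8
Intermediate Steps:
X = 20510 (X = 5256 + 15254 = 20510)
P = 7524
k(E) = 2*(-59 + E)/E (k(E) = 4*((E - 59)/(E + E)) = 4*((-59 + E)/((2*E))) = 4*((-59 + E)*(1/(2*E))) = 4*((-59 + E)/(2*E)) = 2*(-59 + E)/E)
(-6348 + k(D(12, 4)))*(X + P) = (-6348 + (2 - 118/12))*(20510 + 7524) = (-6348 + (2 - 118*1/12))*28034 = (-6348 + (2 - 59/6))*28034 = (-6348 - 47/6)*28034 = -38135/6*28034 = -534538295/3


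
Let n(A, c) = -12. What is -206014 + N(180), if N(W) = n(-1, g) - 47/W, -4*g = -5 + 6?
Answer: -37084727/180 ≈ -2.0603e+5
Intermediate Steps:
g = -¼ (g = -(-5 + 6)/4 = -¼*1 = -¼ ≈ -0.25000)
N(W) = -12 - 47/W
-206014 + N(180) = -206014 + (-12 - 47/180) = -206014 - 2207/180 = -37084727/180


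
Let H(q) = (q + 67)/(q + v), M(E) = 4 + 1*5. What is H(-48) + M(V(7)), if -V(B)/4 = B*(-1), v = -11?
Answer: 512/59 ≈ 8.6780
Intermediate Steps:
V(B) = 4*B (V(B) = -4*B*(-1) = -(-4)*B = 4*B)
M(E) = 9 (M(E) = 4 + 5 = 9)
H(q) = (67 + q)/(-11 + q) (H(q) = (q + 67)/(q - 11) = (67 + q)/(-11 + q))
H(-48) + M(V(7)) = (67 - 48)/(-11 - 48) + 9 = 19/(-59) + 9 = -1/59*19 + 9 = -19/59 + 9 = 512/59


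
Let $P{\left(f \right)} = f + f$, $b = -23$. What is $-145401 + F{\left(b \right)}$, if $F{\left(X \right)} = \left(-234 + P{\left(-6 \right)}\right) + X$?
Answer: $-145670$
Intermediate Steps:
$P{\left(f \right)} = 2 f$
$F{\left(X \right)} = -246 + X$ ($F{\left(X \right)} = \left(-234 + 2 \left(-6\right)\right) + X = \left(-234 - 12\right) + X = -246 + X$)
$-145401 + F{\left(b \right)} = -145401 - 269 = -145670$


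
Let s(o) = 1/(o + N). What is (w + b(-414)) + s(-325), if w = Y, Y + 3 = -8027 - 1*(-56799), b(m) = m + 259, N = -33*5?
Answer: 23820859/490 ≈ 48614.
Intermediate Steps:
N = -165
s(o) = 1/(-165 + o) (s(o) = 1/(o - 165) = 1/(-165 + o))
b(m) = 259 + m
Y = 48769 (Y = -3 + (-8027 - 1*(-56799)) = -3 + (-8027 + 56799) = -3 + 48772 = 48769)
w = 48769
(w + b(-414)) + s(-325) = (48769 + (259 - 414)) + 1/(-165 - 325) = (48769 - 155) + 1/(-490) = 48614 - 1/490 = 23820859/490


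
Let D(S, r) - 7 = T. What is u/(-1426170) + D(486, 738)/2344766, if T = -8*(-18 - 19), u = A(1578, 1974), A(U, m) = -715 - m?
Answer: 1684301321/836008731555 ≈ 0.0020147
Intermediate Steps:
u = -2689 (u = -715 - 1*1974 = -715 - 1974 = -2689)
T = 296 (T = -8*(-37) = 296)
D(S, r) = 303 (D(S, r) = 7 + 296 = 303)
u/(-1426170) + D(486, 738)/2344766 = -2689/(-1426170) + 303/2344766 = -2689*(-1/1426170) + 303*(1/2344766) = 2689/1426170 + 303/2344766 = 1684301321/836008731555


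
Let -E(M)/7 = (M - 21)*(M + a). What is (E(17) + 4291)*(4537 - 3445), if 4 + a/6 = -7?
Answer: 3187548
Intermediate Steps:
a = -66 (a = -24 + 6*(-7) = -24 - 42 = -66)
E(M) = -7*(-66 + M)*(-21 + M) (E(M) = -7*(M - 21)*(M - 66) = -7*(-21 + M)*(-66 + M) = -7*(-66 + M)*(-21 + M))
(E(17) + 4291)*(4537 - 3445) = ((-9702 - 7*17² + 609*17) + 4291)*(4537 - 3445) = ((-9702 - 7*289 + 10353) + 4291)*1092 = ((-9702 - 2023 + 10353) + 4291)*1092 = (-1372 + 4291)*1092 = 2919*1092 = 3187548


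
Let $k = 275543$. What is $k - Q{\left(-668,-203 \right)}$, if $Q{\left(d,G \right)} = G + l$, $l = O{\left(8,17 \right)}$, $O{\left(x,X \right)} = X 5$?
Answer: $275661$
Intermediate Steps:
$O{\left(x,X \right)} = 5 X$
$l = 85$ ($l = 5 \cdot 17 = 85$)
$Q{\left(d,G \right)} = 85 + G$ ($Q{\left(d,G \right)} = G + 85 = 85 + G$)
$k - Q{\left(-668,-203 \right)} = 275543 - \left(85 - 203\right) = 275543 - -118 = 275543 + 118 = 275661$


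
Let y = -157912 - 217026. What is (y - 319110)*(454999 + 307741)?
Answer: -529378171520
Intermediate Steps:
y = -374938
(y - 319110)*(454999 + 307741) = (-374938 - 319110)*(454999 + 307741) = -694048*762740 = -529378171520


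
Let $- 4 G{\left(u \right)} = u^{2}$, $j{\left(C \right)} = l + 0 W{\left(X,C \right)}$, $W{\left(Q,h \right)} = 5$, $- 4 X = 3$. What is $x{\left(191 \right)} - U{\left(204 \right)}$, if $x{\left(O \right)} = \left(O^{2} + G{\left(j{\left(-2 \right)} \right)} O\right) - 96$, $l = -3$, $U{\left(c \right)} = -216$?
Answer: $\frac{144685}{4} \approx 36171.0$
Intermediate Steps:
$X = - \frac{3}{4}$ ($X = \left(- \frac{1}{4}\right) 3 = - \frac{3}{4} \approx -0.75$)
$j{\left(C \right)} = -3$ ($j{\left(C \right)} = -3 + 0 \cdot 5 = -3 + 0 = -3$)
$G{\left(u \right)} = - \frac{u^{2}}{4}$
$x{\left(O \right)} = -96 + O^{2} - \frac{9 O}{4}$ ($x{\left(O \right)} = \left(O^{2} + - \frac{\left(-3\right)^{2}}{4} O\right) - 96 = \left(O^{2} + \left(- \frac{1}{4}\right) 9 O\right) - 96 = \left(O^{2} - \frac{9 O}{4}\right) - 96 = -96 + O^{2} - \frac{9 O}{4}$)
$x{\left(191 \right)} - U{\left(204 \right)} = \left(-96 + 191^{2} - \frac{1719}{4}\right) - -216 = \left(-96 + 36481 - \frac{1719}{4}\right) + 216 = \frac{143821}{4} + 216 = \frac{144685}{4}$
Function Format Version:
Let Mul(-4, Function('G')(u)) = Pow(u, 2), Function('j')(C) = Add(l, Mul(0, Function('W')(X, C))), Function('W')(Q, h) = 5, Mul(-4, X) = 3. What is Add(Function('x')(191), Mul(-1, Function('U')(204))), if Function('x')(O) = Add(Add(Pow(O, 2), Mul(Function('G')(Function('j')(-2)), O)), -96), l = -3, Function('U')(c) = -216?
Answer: Rational(144685, 4) ≈ 36171.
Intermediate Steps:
X = Rational(-3, 4) (X = Mul(Rational(-1, 4), 3) = Rational(-3, 4) ≈ -0.75000)
Function('j')(C) = -3 (Function('j')(C) = Add(-3, Mul(0, 5)) = Add(-3, 0) = -3)
Function('G')(u) = Mul(Rational(-1, 4), Pow(u, 2))
Function('x')(O) = Add(-96, Pow(O, 2), Mul(Rational(-9, 4), O)) (Function('x')(O) = Add(Add(Pow(O, 2), Mul(Mul(Rational(-1, 4), Pow(-3, 2)), O)), -96) = Add(Add(Pow(O, 2), Mul(Mul(Rational(-1, 4), 9), O)), -96) = Add(Add(Pow(O, 2), Mul(Rational(-9, 4), O)), -96) = Add(-96, Pow(O, 2), Mul(Rational(-9, 4), O)))
Add(Function('x')(191), Mul(-1, Function('U')(204))) = Add(Add(-96, Pow(191, 2), Mul(Rational(-9, 4), 191)), Mul(-1, -216)) = Add(Add(-96, 36481, Rational(-1719, 4)), 216) = Add(Rational(143821, 4), 216) = Rational(144685, 4)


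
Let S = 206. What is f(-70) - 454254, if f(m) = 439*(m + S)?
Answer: -394550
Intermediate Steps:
f(m) = 90434 + 439*m (f(m) = 439*(m + 206) = 439*(206 + m) = 90434 + 439*m)
f(-70) - 454254 = (90434 + 439*(-70)) - 454254 = (90434 - 30730) - 454254 = 59704 - 454254 = -394550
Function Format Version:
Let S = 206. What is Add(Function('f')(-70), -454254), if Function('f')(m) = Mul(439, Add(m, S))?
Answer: -394550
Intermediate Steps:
Function('f')(m) = Add(90434, Mul(439, m)) (Function('f')(m) = Mul(439, Add(m, 206)) = Mul(439, Add(206, m)) = Add(90434, Mul(439, m)))
Add(Function('f')(-70), -454254) = Add(Add(90434, Mul(439, -70)), -454254) = Add(Add(90434, -30730), -454254) = Add(59704, -454254) = -394550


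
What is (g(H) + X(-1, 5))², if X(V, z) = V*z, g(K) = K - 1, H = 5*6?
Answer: 576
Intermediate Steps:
H = 30
g(K) = -1 + K
(g(H) + X(-1, 5))² = ((-1 + 30) - 1*5)² = (29 - 5)² = 24² = 576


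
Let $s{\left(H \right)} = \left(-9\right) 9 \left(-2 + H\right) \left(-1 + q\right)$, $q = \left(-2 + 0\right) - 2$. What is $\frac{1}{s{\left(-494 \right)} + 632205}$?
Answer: $\frac{1}{431325} \approx 2.3184 \cdot 10^{-6}$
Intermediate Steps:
$q = -4$ ($q = -2 - 2 = -4$)
$s{\left(H \right)} = -810 + 405 H$ ($s{\left(H \right)} = \left(-9\right) 9 \left(-2 + H\right) \left(-1 - 4\right) = - 81 \left(-2 + H\right) \left(-5\right) = - 81 \left(10 - 5 H\right) = -810 + 405 H$)
$\frac{1}{s{\left(-494 \right)} + 632205} = \frac{1}{\left(-810 + 405 \left(-494\right)\right) + 632205} = \frac{1}{\left(-810 - 200070\right) + 632205} = \frac{1}{-200880 + 632205} = \frac{1}{431325}$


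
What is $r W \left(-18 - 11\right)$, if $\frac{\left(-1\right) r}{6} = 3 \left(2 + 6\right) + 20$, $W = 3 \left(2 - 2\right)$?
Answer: $0$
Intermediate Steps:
$W = 0$ ($W = 3 \cdot 0 = 0$)
$r = -264$ ($r = - 6 \left(3 \left(2 + 6\right) + 20\right) = - 6 \left(3 \cdot 8 + 20\right) = - 6 \left(24 + 20\right) = \left(-6\right) 44 = -264$)
$r W \left(-18 - 11\right) = \left(-264\right) 0 \left(-18 - 11\right) = 0 \left(-18 - 11\right) = 0 \left(-29\right) = 0$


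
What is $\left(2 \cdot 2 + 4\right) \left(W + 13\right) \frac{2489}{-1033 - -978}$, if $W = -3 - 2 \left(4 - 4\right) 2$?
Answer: $- \frac{39824}{11} \approx -3620.4$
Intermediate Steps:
$W = -3$ ($W = -3 - 2 \cdot 0 \cdot 2 = -3 - 0 = -3 + 0 = -3$)
$\left(2 \cdot 2 + 4\right) \left(W + 13\right) \frac{2489}{-1033 - -978} = \left(2 \cdot 2 + 4\right) \left(-3 + 13\right) \frac{2489}{-1033 - -978} = \left(4 + 4\right) 10 \frac{2489}{-1033 + 978} = 8 \cdot 10 \frac{2489}{-55} = 80 \cdot 2489 \left(- \frac{1}{55}\right) = 80 \left(- \frac{2489}{55}\right) = - \frac{39824}{11}$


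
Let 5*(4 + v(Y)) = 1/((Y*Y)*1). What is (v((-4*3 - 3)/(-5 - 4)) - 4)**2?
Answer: 982081/15625 ≈ 62.853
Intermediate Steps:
v(Y) = -4 + 1/(5*Y**2) (v(Y) = -4 + 1/(5*(((Y*Y)*1))) = -4 + 1/(5*((Y**2*1))) = -4 + 1/(5*(Y**2)) = -4 + 1/(5*Y**2))
(v((-4*3 - 3)/(-5 - 4)) - 4)**2 = ((-4 + 1/(5*((-4*3 - 3)/(-5 - 4))**2)) - 4)**2 = ((-4 + 1/(5*((-12 - 3)/(-9))**2)) - 4)**2 = ((-4 + 1/(5*(-15*(-1/9))**2)) - 4)**2 = ((-4 + 1/(5*(5/3)**2)) - 4)**2 = ((-4 + (1/5)*(9/25)) - 4)**2 = ((-4 + 9/125) - 4)**2 = (-491/125 - 4)**2 = (-991/125)**2 = 982081/15625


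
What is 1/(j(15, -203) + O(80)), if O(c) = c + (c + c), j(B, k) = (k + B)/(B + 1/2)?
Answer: 31/7064 ≈ 0.0043885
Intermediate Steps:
j(B, k) = (B + k)/(½ + B) (j(B, k) = (B + k)/(B + ½) = (B + k)/(½ + B))
O(c) = 3*c (O(c) = c + 2*c = 3*c)
1/(j(15, -203) + O(80)) = 1/(2*(15 - 203)/(1 + 2*15) + 3*80) = 1/(2*(-188)/(1 + 30) + 240) = 1/(2*(-188)/31 + 240) = 1/(2*(1/31)*(-188) + 240) = 1/(-376/31 + 240) = 1/(7064/31) = 31/7064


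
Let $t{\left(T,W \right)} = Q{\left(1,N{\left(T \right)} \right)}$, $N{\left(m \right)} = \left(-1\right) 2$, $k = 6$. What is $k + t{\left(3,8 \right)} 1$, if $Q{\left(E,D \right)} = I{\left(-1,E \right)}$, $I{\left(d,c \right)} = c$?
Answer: $7$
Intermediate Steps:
$N{\left(m \right)} = -2$
$Q{\left(E,D \right)} = E$
$t{\left(T,W \right)} = 1$
$k + t{\left(3,8 \right)} 1 = 6 + 1 \cdot 1 = 6 + 1 = 7$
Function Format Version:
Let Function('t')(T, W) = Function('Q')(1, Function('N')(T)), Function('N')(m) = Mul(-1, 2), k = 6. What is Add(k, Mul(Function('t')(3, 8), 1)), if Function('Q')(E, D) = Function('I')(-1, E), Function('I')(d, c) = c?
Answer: 7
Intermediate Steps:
Function('N')(m) = -2
Function('Q')(E, D) = E
Function('t')(T, W) = 1
Add(k, Mul(Function('t')(3, 8), 1)) = Add(6, Mul(1, 1)) = Add(6, 1) = 7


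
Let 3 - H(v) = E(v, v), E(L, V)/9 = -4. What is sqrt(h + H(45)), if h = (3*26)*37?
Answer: 15*sqrt(13) ≈ 54.083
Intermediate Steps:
E(L, V) = -36 (E(L, V) = 9*(-4) = -36)
H(v) = 39 (H(v) = 3 - 1*(-36) = 3 + 36 = 39)
h = 2886 (h = 78*37 = 2886)
sqrt(h + H(45)) = sqrt(2886 + 39) = sqrt(2925) = 15*sqrt(13)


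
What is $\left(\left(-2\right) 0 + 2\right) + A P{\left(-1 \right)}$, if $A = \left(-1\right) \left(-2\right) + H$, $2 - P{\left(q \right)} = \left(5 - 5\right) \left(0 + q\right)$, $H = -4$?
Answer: $-2$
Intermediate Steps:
$P{\left(q \right)} = 2$ ($P{\left(q \right)} = 2 - \left(5 - 5\right) \left(0 + q\right) = 2 - 0 q = 2 - 0 = 2 + 0 = 2$)
$A = -2$ ($A = \left(-1\right) \left(-2\right) - 4 = 2 - 4 = -2$)
$\left(\left(-2\right) 0 + 2\right) + A P{\left(-1 \right)} = \left(\left(-2\right) 0 + 2\right) - 4 = \left(0 + 2\right) - 4 = 2 - 4 = -2$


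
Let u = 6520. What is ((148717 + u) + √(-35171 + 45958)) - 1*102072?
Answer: 53165 + √10787 ≈ 53269.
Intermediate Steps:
((148717 + u) + √(-35171 + 45958)) - 1*102072 = ((148717 + 6520) + √(-35171 + 45958)) - 1*102072 = (155237 + √10787) - 102072 = 53165 + √10787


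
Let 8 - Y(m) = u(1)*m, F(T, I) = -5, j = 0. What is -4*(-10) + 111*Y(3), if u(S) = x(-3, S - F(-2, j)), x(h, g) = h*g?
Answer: 6922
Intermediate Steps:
x(h, g) = g*h
u(S) = -15 - 3*S (u(S) = (S - 1*(-5))*(-3) = (S + 5)*(-3) = (5 + S)*(-3) = -15 - 3*S)
Y(m) = 8 + 18*m (Y(m) = 8 - (-15 - 3*1)*m = 8 - (-15 - 3)*m = 8 - (-18)*m = 8 + 18*m)
-4*(-10) + 111*Y(3) = -4*(-10) + 111*(8 + 18*3) = 40 + 111*(8 + 54) = 40 + 111*62 = 40 + 6882 = 6922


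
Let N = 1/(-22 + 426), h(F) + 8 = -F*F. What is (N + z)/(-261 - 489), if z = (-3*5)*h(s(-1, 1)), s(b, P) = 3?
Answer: -103021/303000 ≈ -0.34000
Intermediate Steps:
h(F) = -8 - F**2 (h(F) = -8 - F*F = -8 - F**2)
N = 1/404 ≈ 0.0024752
z = 255 (z = (-3*5)*(-8 - 1*3**2) = -15*(-8 - 1*9) = -15*(-8 - 9) = -15*(-17) = 255)
(N + z)/(-261 - 489) = (1/404 + 255)/(-261 - 489) = (103021/404)/(-750) = (103021/404)*(-1/750) = -103021/303000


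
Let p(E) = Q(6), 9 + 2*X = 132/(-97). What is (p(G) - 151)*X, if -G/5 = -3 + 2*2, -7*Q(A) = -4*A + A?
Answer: 1044195/1358 ≈ 768.92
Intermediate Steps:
Q(A) = 3*A/7 (Q(A) = -(-4*A + A)/7 = -(-3)*A/7 = 3*A/7)
X = -1005/194 (X = -9/2 + (132/(-97))/2 = -9/2 + (132*(-1/97))/2 = -9/2 + (½)*(-132/97) = -9/2 - 66/97 = -1005/194 ≈ -5.1804)
G = -5 (G = -5*(-3 + 2*2) = -5*(-3 + 4) = -5*1 = -5)
p(E) = 18/7 (p(E) = (3/7)*6 = 18/7)
(p(G) - 151)*X = (18/7 - 151)*(-1005/194) = -1039/7*(-1005/194) = 1044195/1358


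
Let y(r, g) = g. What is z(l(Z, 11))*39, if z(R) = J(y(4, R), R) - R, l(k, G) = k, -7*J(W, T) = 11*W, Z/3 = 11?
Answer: -23166/7 ≈ -3309.4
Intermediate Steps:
Z = 33 (Z = 3*11 = 33)
J(W, T) = -11*W/7
z(R) = -18*R/7 (z(R) = -11*R/7 - R = -18*R/7)
z(l(Z, 11))*39 = -18/7*33*39 = -594/7*39 = -23166/7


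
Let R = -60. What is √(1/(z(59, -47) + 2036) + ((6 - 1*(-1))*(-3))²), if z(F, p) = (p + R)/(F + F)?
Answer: √25431483984159/240141 ≈ 21.000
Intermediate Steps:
z(F, p) = (-60 + p)/(2*F) (z(F, p) = (p - 60)/(F + F) = (-60 + p)/((2*F)) = (-60 + p)*(1/(2*F)) = (-60 + p)/(2*F))
√(1/(z(59, -47) + 2036) + ((6 - 1*(-1))*(-3))²) = √(1/((½)*(-60 - 47)/59 + 2036) + ((6 - 1*(-1))*(-3))²) = √(1/((½)*(1/59)*(-107) + 2036) + ((6 + 1)*(-3))²) = √(1/(-107/118 + 2036) + (7*(-3))²) = √(1/(240141/118) + (-21)²) = √(118/240141 + 441) = √(105902299/240141) = √25431483984159/240141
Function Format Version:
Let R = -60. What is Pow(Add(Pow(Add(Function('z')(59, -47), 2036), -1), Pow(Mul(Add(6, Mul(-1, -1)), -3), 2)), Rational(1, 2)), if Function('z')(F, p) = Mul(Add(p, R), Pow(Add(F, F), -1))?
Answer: Mul(Rational(1, 240141), Pow(25431483984159, Rational(1, 2))) ≈ 21.000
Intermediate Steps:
Function('z')(F, p) = Mul(Rational(1, 2), Pow(F, -1), Add(-60, p)) (Function('z')(F, p) = Mul(Add(p, -60), Pow(Add(F, F), -1)) = Mul(Add(-60, p), Pow(Mul(2, F), -1)) = Mul(Add(-60, p), Mul(Rational(1, 2), Pow(F, -1))) = Mul(Rational(1, 2), Pow(F, -1), Add(-60, p)))
Pow(Add(Pow(Add(Function('z')(59, -47), 2036), -1), Pow(Mul(Add(6, Mul(-1, -1)), -3), 2)), Rational(1, 2)) = Pow(Add(Pow(Add(Mul(Rational(1, 2), Pow(59, -1), Add(-60, -47)), 2036), -1), Pow(Mul(Add(6, Mul(-1, -1)), -3), 2)), Rational(1, 2)) = Pow(Add(Pow(Add(Mul(Rational(1, 2), Rational(1, 59), -107), 2036), -1), Pow(Mul(Add(6, 1), -3), 2)), Rational(1, 2)) = Pow(Add(Pow(Add(Rational(-107, 118), 2036), -1), Pow(Mul(7, -3), 2)), Rational(1, 2)) = Pow(Add(Pow(Rational(240141, 118), -1), Pow(-21, 2)), Rational(1, 2)) = Pow(Add(Rational(118, 240141), 441), Rational(1, 2)) = Pow(Rational(105902299, 240141), Rational(1, 2)) = Mul(Rational(1, 240141), Pow(25431483984159, Rational(1, 2)))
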